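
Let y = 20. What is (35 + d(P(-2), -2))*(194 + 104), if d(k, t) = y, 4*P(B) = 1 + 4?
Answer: 16390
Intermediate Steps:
P(B) = 5/4 (P(B) = (1 + 4)/4 = (¼)*5 = 5/4)
d(k, t) = 20
(35 + d(P(-2), -2))*(194 + 104) = (35 + 20)*(194 + 104) = 55*298 = 16390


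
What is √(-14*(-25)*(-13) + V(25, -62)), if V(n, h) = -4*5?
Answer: I*√4570 ≈ 67.602*I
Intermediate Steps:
V(n, h) = -20
√(-14*(-25)*(-13) + V(25, -62)) = √(-14*(-25)*(-13) - 20) = √(350*(-13) - 20) = √(-4550 - 20) = √(-4570) = I*√4570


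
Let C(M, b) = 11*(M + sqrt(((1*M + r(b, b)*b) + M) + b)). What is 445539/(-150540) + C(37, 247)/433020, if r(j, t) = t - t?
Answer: -160721690/54322359 + 11*sqrt(321)/433020 ≈ -2.9582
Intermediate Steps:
r(j, t) = 0
C(M, b) = 11*M + 11*sqrt(b + 2*M) (C(M, b) = 11*(M + sqrt(((1*M + 0*b) + M) + b)) = 11*(M + sqrt(((M + 0) + M) + b)) = 11*(M + sqrt((M + M) + b)) = 11*(M + sqrt(2*M + b)) = 11*(M + sqrt(b + 2*M)) = 11*M + 11*sqrt(b + 2*M))
445539/(-150540) + C(37, 247)/433020 = 445539/(-150540) + (11*37 + 11*sqrt(247 + 2*37))/433020 = 445539*(-1/150540) + (407 + 11*sqrt(247 + 74))*(1/433020) = -148513/50180 + (407 + 11*sqrt(321))*(1/433020) = -148513/50180 + (407/433020 + 11*sqrt(321)/433020) = -160721690/54322359 + 11*sqrt(321)/433020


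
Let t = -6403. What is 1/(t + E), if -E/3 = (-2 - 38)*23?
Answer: -1/3643 ≈ -0.00027450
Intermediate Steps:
E = 2760 (E = -3*(-2 - 38)*23 = -(-120)*23 = -3*(-920) = 2760)
1/(t + E) = 1/(-6403 + 2760) = 1/(-3643) = -1/3643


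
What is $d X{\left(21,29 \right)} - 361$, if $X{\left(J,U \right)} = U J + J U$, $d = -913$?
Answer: $-1112395$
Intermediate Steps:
$X{\left(J,U \right)} = 2 J U$ ($X{\left(J,U \right)} = J U + J U = 2 J U$)
$d X{\left(21,29 \right)} - 361 = - 913 \cdot 2 \cdot 21 \cdot 29 - 361 = \left(-913\right) 1218 - 361 = -1112034 - 361 = -1112395$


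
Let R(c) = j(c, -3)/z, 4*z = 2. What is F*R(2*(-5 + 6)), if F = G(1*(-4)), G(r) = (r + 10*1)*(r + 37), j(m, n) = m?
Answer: 792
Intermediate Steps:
z = ½ (z = (¼)*2 = ½ ≈ 0.50000)
G(r) = (10 + r)*(37 + r) (G(r) = (r + 10)*(37 + r) = (10 + r)*(37 + r))
F = 198 (F = 370 + (1*(-4))² + 47*(1*(-4)) = 370 + (-4)² + 47*(-4) = 370 + 16 - 188 = 198)
R(c) = 2*c (R(c) = c/(½) = c*2 = 2*c)
F*R(2*(-5 + 6)) = 198*(2*(2*(-5 + 6))) = 198*(2*(2*1)) = 198*(2*2) = 198*4 = 792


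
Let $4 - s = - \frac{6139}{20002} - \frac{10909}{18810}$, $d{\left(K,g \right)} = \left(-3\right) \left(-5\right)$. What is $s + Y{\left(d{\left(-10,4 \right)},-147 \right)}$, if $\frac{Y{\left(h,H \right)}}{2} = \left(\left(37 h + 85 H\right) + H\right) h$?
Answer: $- \frac{34106421190328}{94059405} \approx -3.6261 \cdot 10^{5}$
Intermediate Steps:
$d{\left(K,g \right)} = 15$
$s = \frac{459656722}{94059405}$ ($s = 4 - \left(- \frac{6139}{20002} - \frac{10909}{18810}\right) = 4 - - \frac{83419102}{94059405} = 4 + \frac{83419102}{94059405} = \frac{459656722}{94059405} \approx 4.8869$)
$Y{\left(h,H \right)} = 2 h \left(37 h + 86 H\right)$ ($Y{\left(h,H \right)} = 2 \left(\left(37 h + 85 H\right) + H\right) h = 2 \left(37 h + 86 H\right) h = 2 h \left(37 h + 86 H\right)$)
$s + Y{\left(d{\left(-10,4 \right)},-147 \right)} = \frac{459656722}{94059405} + 2 \cdot 15 \left(37 \cdot 15 + 86 \left(-147\right)\right) = \frac{459656722}{94059405} + 2 \cdot 15 \left(555 - 12642\right) = \frac{459656722}{94059405} + 2 \cdot 15 \left(-12087\right) = \frac{459656722}{94059405} - 362610 = - \frac{34106421190328}{94059405}$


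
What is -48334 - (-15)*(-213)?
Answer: -51529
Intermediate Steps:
-48334 - (-15)*(-213) = -48334 - 1*3195 = -48334 - 3195 = -51529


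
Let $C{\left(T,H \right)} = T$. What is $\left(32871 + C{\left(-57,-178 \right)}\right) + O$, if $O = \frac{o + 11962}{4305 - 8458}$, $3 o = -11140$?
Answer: $\frac{408804880}{12459} \approx 32812.0$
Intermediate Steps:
$o = - \frac{11140}{3}$ ($o = \frac{1}{3} \left(-11140\right) = - \frac{11140}{3} \approx -3713.3$)
$O = - \frac{24746}{12459}$ ($O = \frac{- \frac{11140}{3} + 11962}{4305 - 8458} = \frac{24746}{3 \left(-4153\right)} = \frac{24746}{3} \left(- \frac{1}{4153}\right) = - \frac{24746}{12459} \approx -1.9862$)
$\left(32871 + C{\left(-57,-178 \right)}\right) + O = \left(32871 - 57\right) - \frac{24746}{12459} = 32814 - \frac{24746}{12459} = \frac{408804880}{12459}$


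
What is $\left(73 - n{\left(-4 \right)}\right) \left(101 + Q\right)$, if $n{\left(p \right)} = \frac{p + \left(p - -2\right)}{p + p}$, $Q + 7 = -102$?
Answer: $-578$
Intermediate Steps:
$Q = -109$ ($Q = -7 - 102 = -109$)
$n{\left(p \right)} = \frac{2 + 2 p}{2 p}$ ($n{\left(p \right)} = \frac{p + \left(p + 2\right)}{2 p} = \left(p + \left(2 + p\right)\right) \frac{1}{2 p} = \left(2 + 2 p\right) \frac{1}{2 p} = \frac{2 + 2 p}{2 p}$)
$\left(73 - n{\left(-4 \right)}\right) \left(101 + Q\right) = \left(73 - \frac{1 - 4}{-4}\right) \left(101 - 109\right) = \left(73 - \left(- \frac{1}{4}\right) \left(-3\right)\right) \left(-8\right) = \left(73 - \frac{3}{4}\right) \left(-8\right) = \frac{289}{4} \left(-8\right) = -578$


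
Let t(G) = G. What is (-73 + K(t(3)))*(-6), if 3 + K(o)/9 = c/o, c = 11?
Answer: 402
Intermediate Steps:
K(o) = -27 + 99/o (K(o) = -27 + 9*(11/o) = -27 + 99/o)
(-73 + K(t(3)))*(-6) = (-73 + (-27 + 99/3))*(-6) = (-73 + (-27 + 99*(⅓)))*(-6) = (-73 + (-27 + 33))*(-6) = (-73 + 6)*(-6) = -67*(-6) = 402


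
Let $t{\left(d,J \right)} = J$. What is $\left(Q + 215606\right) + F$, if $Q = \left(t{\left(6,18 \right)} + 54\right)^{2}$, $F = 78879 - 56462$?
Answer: $243207$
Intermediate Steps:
$F = 22417$
$Q = 5184$ ($Q = \left(18 + 54\right)^{2} = 72^{2} = 5184$)
$\left(Q + 215606\right) + F = \left(5184 + 215606\right) + 22417 = 220790 + 22417 = 243207$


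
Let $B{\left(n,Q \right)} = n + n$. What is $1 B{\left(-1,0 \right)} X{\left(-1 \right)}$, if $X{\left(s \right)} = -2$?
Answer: $4$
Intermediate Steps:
$B{\left(n,Q \right)} = 2 n$
$1 B{\left(-1,0 \right)} X{\left(-1 \right)} = 1 \cdot 2 \left(-1\right) \left(-2\right) = 1 \left(-2\right) \left(-2\right) = \left(-2\right) \left(-2\right) = 4$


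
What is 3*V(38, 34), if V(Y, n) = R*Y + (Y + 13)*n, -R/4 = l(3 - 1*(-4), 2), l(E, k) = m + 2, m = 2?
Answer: 3378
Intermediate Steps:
l(E, k) = 4 (l(E, k) = 2 + 2 = 4)
R = -16 (R = -4*4 = -16)
V(Y, n) = -16*Y + n*(13 + Y) (V(Y, n) = -16*Y + (Y + 13)*n = -16*Y + (13 + Y)*n = -16*Y + n*(13 + Y))
3*V(38, 34) = 3*(-16*38 + 13*34 + 38*34) = 3*(-608 + 442 + 1292) = 3*1126 = 3378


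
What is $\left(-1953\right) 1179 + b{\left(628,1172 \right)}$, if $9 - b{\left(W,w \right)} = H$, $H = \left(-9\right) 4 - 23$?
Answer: $-2302519$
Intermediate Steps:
$H = -59$ ($H = -36 - 23 = -59$)
$b{\left(W,w \right)} = 68$ ($b{\left(W,w \right)} = 9 - -59 = 9 + 59 = 68$)
$\left(-1953\right) 1179 + b{\left(628,1172 \right)} = \left(-1953\right) 1179 + 68 = -2302587 + 68 = -2302519$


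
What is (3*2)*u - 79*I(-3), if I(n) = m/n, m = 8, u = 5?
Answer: 722/3 ≈ 240.67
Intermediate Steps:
I(n) = 8/n
(3*2)*u - 79*I(-3) = (3*2)*5 - 632/(-3) = 6*5 - 632*(-1)/3 = 30 - 79*(-8/3) = 30 + 632/3 = 722/3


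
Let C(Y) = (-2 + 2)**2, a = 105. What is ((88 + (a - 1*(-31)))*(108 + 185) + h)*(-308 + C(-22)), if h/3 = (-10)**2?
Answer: -20307056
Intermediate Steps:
h = 300 (h = 3*(-10)**2 = 3*100 = 300)
C(Y) = 0 (C(Y) = 0**2 = 0)
((88 + (a - 1*(-31)))*(108 + 185) + h)*(-308 + C(-22)) = ((88 + (105 - 1*(-31)))*(108 + 185) + 300)*(-308 + 0) = ((88 + (105 + 31))*293 + 300)*(-308) = ((88 + 136)*293 + 300)*(-308) = (224*293 + 300)*(-308) = (65632 + 300)*(-308) = 65932*(-308) = -20307056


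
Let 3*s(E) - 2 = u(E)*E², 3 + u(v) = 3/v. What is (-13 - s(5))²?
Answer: 361/9 ≈ 40.111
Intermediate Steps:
u(v) = -3 + 3/v
s(E) = ⅔ + E²*(-3 + 3/E)/3 (s(E) = ⅔ + ((-3 + 3/E)*E²)/3 = ⅔ + (E²*(-3 + 3/E))/3 = ⅔ + E²*(-3 + 3/E)/3)
(-13 - s(5))² = (-13 - (⅔ + 5 - 1*5²))² = (-13 - (⅔ + 5 - 1*25))² = (-13 - (⅔ + 5 - 25))² = (-13 - 1*(-58/3))² = (-13 + 58/3)² = (19/3)² = 361/9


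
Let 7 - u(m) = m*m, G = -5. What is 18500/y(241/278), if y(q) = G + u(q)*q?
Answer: 397471612000/8955827 ≈ 44381.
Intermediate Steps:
u(m) = 7 - m**2 (u(m) = 7 - m*m = 7 - m**2)
y(q) = -5 + q*(7 - q**2) (y(q) = -5 + (7 - q**2)*q = -5 + q*(7 - q**2))
18500/y(241/278) = 18500/(-5 - (241/278)**3 + 7*(241/278)) = 18500/(-5 - 1*13997521/21484952 + 1687/278) = 18500/(-5 - 13997521/21484952 + 1687/278) = 18500/(8955827/21484952) = 18500*(21484952/8955827) = 397471612000/8955827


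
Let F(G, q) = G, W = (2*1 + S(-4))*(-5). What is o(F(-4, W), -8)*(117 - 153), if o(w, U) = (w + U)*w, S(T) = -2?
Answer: -1728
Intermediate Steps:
W = 0 (W = (2*1 - 2)*(-5) = (2 - 2)*(-5) = 0*(-5) = 0)
o(w, U) = w*(U + w) (o(w, U) = (U + w)*w = w*(U + w))
o(F(-4, W), -8)*(117 - 153) = (-4*(-8 - 4))*(117 - 153) = -4*(-12)*(-36) = 48*(-36) = -1728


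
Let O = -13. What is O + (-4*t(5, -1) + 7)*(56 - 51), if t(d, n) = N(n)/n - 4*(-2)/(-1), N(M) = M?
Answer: 162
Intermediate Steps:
t(d, n) = -7 (t(d, n) = n/n - 4*(-2)/(-1) = 1 + 8*(-1) = 1 - 8 = -7)
O + (-4*t(5, -1) + 7)*(56 - 51) = -13 + (-4*(-7) + 7)*(56 - 51) = -13 + (28 + 7)*5 = -13 + 35*5 = -13 + 175 = 162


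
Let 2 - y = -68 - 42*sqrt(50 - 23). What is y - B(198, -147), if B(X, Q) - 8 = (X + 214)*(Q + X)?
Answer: -20950 + 126*sqrt(3) ≈ -20732.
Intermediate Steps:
y = 70 + 126*sqrt(3) (y = 2 - (-68 - 42*sqrt(50 - 23)) = 2 - (-68 - 126*sqrt(3)) = 2 + (68 + 126*sqrt(3)) = 70 + 126*sqrt(3) ≈ 288.24)
B(X, Q) = 8 + (214 + X)*(Q + X) (B(X, Q) = 8 + (X + 214)*(Q + X) = 8 + (214 + X)*(Q + X))
y - B(198, -147) = (70 + 126*sqrt(3)) - (8 + 198**2 + 214*(-147) + 214*198 - 147*198) = (70 + 126*sqrt(3)) - (8 + 39204 - 31458 + 42372 - 29106) = (70 + 126*sqrt(3)) - 1*21020 = (70 + 126*sqrt(3)) - 21020 = -20950 + 126*sqrt(3)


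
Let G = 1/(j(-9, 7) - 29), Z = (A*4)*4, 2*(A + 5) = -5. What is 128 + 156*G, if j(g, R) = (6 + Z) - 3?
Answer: 9266/73 ≈ 126.93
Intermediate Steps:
A = -15/2 (A = -5 + (½)*(-5) = -5 - 5/2 = -15/2 ≈ -7.5000)
Z = -120 (Z = -15/2*4*4 = -30*4 = -120)
j(g, R) = -117 (j(g, R) = (6 - 120) - 3 = -114 - 3 = -117)
G = -1/146 (G = 1/(-117 - 29) = 1/(-146) = -1/146 ≈ -0.0068493)
128 + 156*G = 128 + 156*(-1/146) = 128 - 78/73 = 9266/73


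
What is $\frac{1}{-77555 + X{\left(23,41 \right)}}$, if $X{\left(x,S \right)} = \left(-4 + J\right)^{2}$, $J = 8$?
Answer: $- \frac{1}{77539} \approx -1.2897 \cdot 10^{-5}$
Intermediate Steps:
$X{\left(x,S \right)} = 16$ ($X{\left(x,S \right)} = \left(-4 + 8\right)^{2} = 4^{2} = 16$)
$\frac{1}{-77555 + X{\left(23,41 \right)}} = \frac{1}{-77555 + 16} = \frac{1}{-77539} = - \frac{1}{77539}$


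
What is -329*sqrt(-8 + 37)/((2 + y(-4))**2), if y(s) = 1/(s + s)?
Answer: -21056*sqrt(29)/225 ≈ -503.96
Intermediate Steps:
y(s) = 1/(2*s)
-329*sqrt(-8 + 37)/((2 + y(-4))**2) = -329*sqrt(-8 + 37)/((2 + (1/2)/(-4))**2) = -329*sqrt(29)/((2 + (1/2)*(-1/4))**2) = -329*sqrt(29)/((2 - 1/8)**2) = -329*sqrt(29)/((15/8)**2) = -329*sqrt(29)/225/64 = -329*sqrt(29)*64/225 = -21056*sqrt(29)/225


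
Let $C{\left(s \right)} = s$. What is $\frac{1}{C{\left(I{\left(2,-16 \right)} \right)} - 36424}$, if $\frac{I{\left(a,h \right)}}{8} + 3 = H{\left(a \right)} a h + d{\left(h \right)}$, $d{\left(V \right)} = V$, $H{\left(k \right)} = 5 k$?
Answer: $- \frac{1}{39136} \approx -2.5552 \cdot 10^{-5}$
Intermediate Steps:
$I{\left(a,h \right)} = -24 + 8 h + 40 h a^{2}$ ($I{\left(a,h \right)} = -24 + 8 \left(5 a a h + h\right) = -24 + 8 \left(5 a^{2} h + h\right) = -24 + 8 \left(5 h a^{2} + h\right) = -24 + 8 \left(h + 5 h a^{2}\right) = -24 + \left(8 h + 40 h a^{2}\right) = -24 + 8 h + 40 h a^{2}$)
$\frac{1}{C{\left(I{\left(2,-16 \right)} \right)} - 36424} = \frac{1}{\left(-24 + 8 \left(-16\right) + 40 \left(-16\right) 2^{2}\right) - 36424} = \frac{1}{\left(-24 - 128 + 40 \left(-16\right) 4\right) - 36424} = \frac{1}{\left(-24 - 128 - 2560\right) - 36424} = \frac{1}{-2712 - 36424} = \frac{1}{-39136} = - \frac{1}{39136}$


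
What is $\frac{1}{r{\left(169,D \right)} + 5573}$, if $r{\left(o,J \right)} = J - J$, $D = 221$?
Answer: $\frac{1}{5573} \approx 0.00017944$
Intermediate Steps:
$r{\left(o,J \right)} = 0$
$\frac{1}{r{\left(169,D \right)} + 5573} = \frac{1}{0 + 5573} = \frac{1}{5573}$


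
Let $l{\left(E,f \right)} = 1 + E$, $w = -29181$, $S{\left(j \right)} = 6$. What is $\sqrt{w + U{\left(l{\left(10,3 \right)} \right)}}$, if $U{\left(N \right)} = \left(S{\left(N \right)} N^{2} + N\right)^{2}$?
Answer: $2 \sqrt{128497} \approx 716.93$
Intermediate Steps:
$U{\left(N \right)} = \left(N + 6 N^{2}\right)^{2}$ ($U{\left(N \right)} = \left(6 N^{2} + N\right)^{2} = \left(N + 6 N^{2}\right)^{2}$)
$\sqrt{w + U{\left(l{\left(10,3 \right)} \right)}} = \sqrt{-29181 + \left(1 + 10\right)^{2} \left(1 + 6 \left(1 + 10\right)\right)^{2}} = \sqrt{-29181 + 11^{2} \left(1 + 6 \cdot 11\right)^{2}} = \sqrt{-29181 + 121 \left(1 + 66\right)^{2}} = \sqrt{-29181 + 121 \cdot 67^{2}} = \sqrt{-29181 + 121 \cdot 4489} = \sqrt{-29181 + 543169} = \sqrt{513988} = 2 \sqrt{128497}$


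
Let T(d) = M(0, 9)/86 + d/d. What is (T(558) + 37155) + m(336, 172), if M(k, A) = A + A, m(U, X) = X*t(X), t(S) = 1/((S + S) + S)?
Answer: 4793194/129 ≈ 37157.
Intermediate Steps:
t(S) = 1/(3*S) (t(S) = 1/(2*S + S) = 1/(3*S))
m(U, X) = ⅓ (m(U, X) = X*(1/(3*X)) = ⅓)
M(k, A) = 2*A
T(d) = 52/43 (T(d) = (2*9)/86 + d/d = 18*(1/86) + 1 = 9/43 + 1 = 52/43)
(T(558) + 37155) + m(336, 172) = (52/43 + 37155) + ⅓ = 1597717/43 + ⅓ = 4793194/129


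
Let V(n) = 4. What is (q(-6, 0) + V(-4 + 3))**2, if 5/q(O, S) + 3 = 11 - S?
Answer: 1369/64 ≈ 21.391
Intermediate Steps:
q(O, S) = 5/(8 - S) (q(O, S) = 5/(-3 + (11 - S)) = 5/(8 - S))
(q(-6, 0) + V(-4 + 3))**2 = (-5/(-8 + 0) + 4)**2 = (-5/(-8) + 4)**2 = (-5*(-1/8) + 4)**2 = (5/8 + 4)**2 = (37/8)**2 = 1369/64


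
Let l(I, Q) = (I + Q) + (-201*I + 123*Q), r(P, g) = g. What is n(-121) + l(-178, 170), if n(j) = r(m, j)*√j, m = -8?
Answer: 56680 - 1331*I ≈ 56680.0 - 1331.0*I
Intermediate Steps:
n(j) = j^(3/2) (n(j) = j*√j = j^(3/2))
l(I, Q) = -200*I + 124*Q
n(-121) + l(-178, 170) = (-121)^(3/2) + (-200*(-178) + 124*170) = -1331*I + (35600 + 21080) = -1331*I + 56680 = 56680 - 1331*I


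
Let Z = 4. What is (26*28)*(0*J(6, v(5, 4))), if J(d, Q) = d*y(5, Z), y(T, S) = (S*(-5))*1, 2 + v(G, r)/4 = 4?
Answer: 0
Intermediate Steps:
v(G, r) = 8 (v(G, r) = -8 + 4*4 = -8 + 16 = 8)
y(T, S) = -5*S (y(T, S) = -5*S*1 = -5*S)
J(d, Q) = -20*d (J(d, Q) = d*(-5*4) = d*(-20) = -20*d)
(26*28)*(0*J(6, v(5, 4))) = (26*28)*(0*(-20*6)) = 728*(0*(-120)) = 728*0 = 0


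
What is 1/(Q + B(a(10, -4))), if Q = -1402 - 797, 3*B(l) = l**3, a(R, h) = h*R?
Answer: -3/70597 ≈ -4.2495e-5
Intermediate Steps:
a(R, h) = R*h
B(l) = l**3/3
Q = -2199
1/(Q + B(a(10, -4))) = 1/(-2199 + (10*(-4))**3/3) = 1/(-2199 + (1/3)*(-40)**3) = 1/(-2199 + (1/3)*(-64000)) = 1/(-2199 - 64000/3) = 1/(-70597/3) = -3/70597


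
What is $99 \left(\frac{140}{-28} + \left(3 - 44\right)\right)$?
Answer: $-4554$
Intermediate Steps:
$99 \left(\frac{140}{-28} + \left(3 - 44\right)\right) = 99 \left(140 \left(- \frac{1}{28}\right) + \left(3 - 44\right)\right) = 99 \left(-5 - 41\right) = 99 \left(-46\right) = -4554$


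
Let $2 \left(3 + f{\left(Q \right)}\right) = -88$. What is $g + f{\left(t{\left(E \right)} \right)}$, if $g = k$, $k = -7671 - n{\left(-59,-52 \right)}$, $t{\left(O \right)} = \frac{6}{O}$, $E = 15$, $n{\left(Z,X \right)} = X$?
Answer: $-7666$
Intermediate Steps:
$f{\left(Q \right)} = -47$ ($f{\left(Q \right)} = -3 + \frac{1}{2} \left(-88\right) = -3 - 44 = -47$)
$k = -7619$ ($k = -7671 - -52 = -7671 + 52 = -7619$)
$g = -7619$
$g + f{\left(t{\left(E \right)} \right)} = -7619 - 47 = -7666$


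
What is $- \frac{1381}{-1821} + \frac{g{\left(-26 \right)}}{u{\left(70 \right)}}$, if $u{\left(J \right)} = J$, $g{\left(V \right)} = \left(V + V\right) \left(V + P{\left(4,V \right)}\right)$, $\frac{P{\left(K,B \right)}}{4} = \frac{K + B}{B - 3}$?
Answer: $\frac{32934151}{1848315} \approx 17.818$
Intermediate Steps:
$P{\left(K,B \right)} = \frac{4 \left(B + K\right)}{-3 + B}$ ($P{\left(K,B \right)} = 4 \frac{K + B}{B - 3} = 4 \frac{B + K}{-3 + B} = \frac{4 \left(B + K\right)}{-3 + B}$)
$g{\left(V \right)} = 2 V \left(V + \frac{4 \left(4 + V\right)}{-3 + V}\right)$ ($g{\left(V \right)} = \left(V + V\right) \left(V + \frac{4 \left(V + 4\right)}{-3 + V}\right) = 2 V \left(V + \frac{4 \left(4 + V\right)}{-3 + V}\right)$)
$- \frac{1381}{-1821} + \frac{g{\left(-26 \right)}}{u{\left(70 \right)}} = - \frac{1381}{-1821} + \frac{2 \left(-26\right) \frac{1}{-3 - 26} \left(16 - 26 + \left(-26\right)^{2}\right)}{70} = \left(-1381\right) \left(- \frac{1}{1821}\right) + 2 \left(-26\right) \frac{1}{-29} \left(16 - 26 + 676\right) \frac{1}{70} = \frac{1381}{1821} + 2 \left(-26\right) \left(- \frac{1}{29}\right) 666 \cdot \frac{1}{70} = \frac{1381}{1821} + \frac{34632}{29} \cdot \frac{1}{70} = \frac{1381}{1821} + \frac{17316}{1015} = \frac{32934151}{1848315}$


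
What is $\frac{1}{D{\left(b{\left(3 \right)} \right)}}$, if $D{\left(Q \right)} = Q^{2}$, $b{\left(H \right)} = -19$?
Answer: $\frac{1}{361} \approx 0.0027701$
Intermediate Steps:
$\frac{1}{D{\left(b{\left(3 \right)} \right)}} = \frac{1}{\left(-19\right)^{2}} = \frac{1}{361}$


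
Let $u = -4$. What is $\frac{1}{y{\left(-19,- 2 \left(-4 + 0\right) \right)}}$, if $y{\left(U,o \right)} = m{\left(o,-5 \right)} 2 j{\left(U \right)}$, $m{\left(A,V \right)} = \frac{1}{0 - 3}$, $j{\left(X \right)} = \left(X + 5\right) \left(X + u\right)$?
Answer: $- \frac{3}{644} \approx -0.0046584$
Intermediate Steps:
$j{\left(X \right)} = \left(-4 + X\right) \left(5 + X\right)$ ($j{\left(X \right)} = \left(X + 5\right) \left(X - 4\right) = \left(5 + X\right) \left(-4 + X\right) = \left(-4 + X\right) \left(5 + X\right)$)
$m{\left(A,V \right)} = - \frac{1}{3}$ ($m{\left(A,V \right)} = \frac{1}{-3} = - \frac{1}{3}$)
$y{\left(U,o \right)} = \frac{40}{3} - \frac{2 U}{3} - \frac{2 U^{2}}{3}$ ($y{\left(U,o \right)} = \left(- \frac{1}{3}\right) 2 \left(-20 + U + U^{2}\right) = - \frac{2 \left(-20 + U + U^{2}\right)}{3} = \frac{40}{3} - \frac{2 U}{3} - \frac{2 U^{2}}{3}$)
$\frac{1}{y{\left(-19,- 2 \left(-4 + 0\right) \right)}} = \frac{1}{\frac{40}{3} - - \frac{38}{3} - \frac{2 \left(-19\right)^{2}}{3}} = \frac{1}{\frac{40}{3} + \frac{38}{3} - \frac{722}{3}} = \frac{1}{- \frac{644}{3}} = - \frac{3}{644}$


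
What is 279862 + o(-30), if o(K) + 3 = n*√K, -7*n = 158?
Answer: 279859 - 158*I*√30/7 ≈ 2.7986e+5 - 123.63*I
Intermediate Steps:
n = -158/7 (n = -⅐*158 = -158/7 ≈ -22.571)
o(K) = -3 - 158*√K/7
279862 + o(-30) = 279862 + (-3 - 158*I*√30/7) = 279859 - 158*I*√30/7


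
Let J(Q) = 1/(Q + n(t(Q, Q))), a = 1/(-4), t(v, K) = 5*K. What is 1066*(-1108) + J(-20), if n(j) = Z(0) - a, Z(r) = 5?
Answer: -69686556/59 ≈ -1.1811e+6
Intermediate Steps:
a = -¼ ≈ -0.25000
n(j) = 21/4 (n(j) = 5 - 1*(-¼) = 5 + ¼ = 21/4)
J(Q) = 1/(21/4 + Q) (J(Q) = 1/(Q + 21/4) = 1/(21/4 + Q))
1066*(-1108) + J(-20) = 1066*(-1108) + 4/(21 + 4*(-20)) = -1181128 + 4/(21 - 80) = -1181128 + 4/(-59) = -1181128 + 4*(-1/59) = -1181128 - 4/59 = -69686556/59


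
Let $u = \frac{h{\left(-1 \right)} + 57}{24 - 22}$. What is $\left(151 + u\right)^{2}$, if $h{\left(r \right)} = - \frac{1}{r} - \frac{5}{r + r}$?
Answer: $\frac{525625}{16} \approx 32852.0$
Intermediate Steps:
$h{\left(r \right)} = - \frac{7}{2 r}$ ($h{\left(r \right)} = - \frac{1}{r} - \frac{5}{2 r} = - \frac{7}{2 r}$)
$u = \frac{121}{4}$ ($u = \frac{- \frac{7}{2 \left(-1\right)} + 57}{24 - 22} = \frac{\left(- \frac{7}{2}\right) \left(-1\right) + 57}{2} = \left(\frac{7}{2} + 57\right) \frac{1}{2} = \frac{121}{2} \cdot \frac{1}{2} = \frac{121}{4} \approx 30.25$)
$\left(151 + u\right)^{2} = \left(151 + \frac{121}{4}\right)^{2} = \left(\frac{725}{4}\right)^{2} = \frac{525625}{16}$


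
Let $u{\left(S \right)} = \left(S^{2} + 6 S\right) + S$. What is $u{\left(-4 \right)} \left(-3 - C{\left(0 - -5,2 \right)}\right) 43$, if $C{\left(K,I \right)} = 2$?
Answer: $2580$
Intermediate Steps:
$u{\left(S \right)} = S^{2} + 7 S$
$u{\left(-4 \right)} \left(-3 - C{\left(0 - -5,2 \right)}\right) 43 = - 4 \left(7 - 4\right) \left(-3 - 2\right) 43 = \left(-4\right) 3 \left(-3 - 2\right) 43 = \left(-12\right) \left(-5\right) 43 = 60 \cdot 43 = 2580$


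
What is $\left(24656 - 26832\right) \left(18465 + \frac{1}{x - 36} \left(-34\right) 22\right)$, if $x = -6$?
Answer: $- \frac{844590464}{21} \approx -4.0219 \cdot 10^{7}$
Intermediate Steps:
$\left(24656 - 26832\right) \left(18465 + \frac{1}{x - 36} \left(-34\right) 22\right) = \left(24656 - 26832\right) \left(18465 + \frac{1}{-6 - 36} \left(-34\right) 22\right) = - 2176 \left(18465 + \frac{1}{-42} \left(-34\right) 22\right) = - 2176 \left(18465 + \left(- \frac{1}{42}\right) \left(-34\right) 22\right) = - 2176 \left(18465 + \frac{17}{21} \cdot 22\right) = - 2176 \left(18465 + \frac{374}{21}\right) = \left(-2176\right) \frac{388139}{21} = - \frac{844590464}{21}$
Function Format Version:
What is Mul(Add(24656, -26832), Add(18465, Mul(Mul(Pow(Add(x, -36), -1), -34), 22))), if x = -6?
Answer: Rational(-844590464, 21) ≈ -4.0219e+7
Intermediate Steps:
Mul(Add(24656, -26832), Add(18465, Mul(Mul(Pow(Add(x, -36), -1), -34), 22))) = Mul(Add(24656, -26832), Add(18465, Mul(Mul(Pow(Add(-6, -36), -1), -34), 22))) = Mul(-2176, Add(18465, Mul(Mul(Pow(-42, -1), -34), 22))) = Mul(-2176, Add(18465, Mul(Mul(Rational(-1, 42), -34), 22))) = Mul(-2176, Add(18465, Mul(Rational(17, 21), 22))) = Mul(-2176, Add(18465, Rational(374, 21))) = Mul(-2176, Rational(388139, 21)) = Rational(-844590464, 21)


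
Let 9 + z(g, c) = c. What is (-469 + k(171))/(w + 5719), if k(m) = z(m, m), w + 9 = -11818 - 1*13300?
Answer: 307/19408 ≈ 0.015818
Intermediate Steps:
z(g, c) = -9 + c
w = -25127 (w = -9 + (-11818 - 1*13300) = -9 + (-11818 - 13300) = -9 - 25118 = -25127)
k(m) = -9 + m
(-469 + k(171))/(w + 5719) = (-469 + (-9 + 171))/(-25127 + 5719) = (-469 + 162)/(-19408) = -307*(-1/19408) = 307/19408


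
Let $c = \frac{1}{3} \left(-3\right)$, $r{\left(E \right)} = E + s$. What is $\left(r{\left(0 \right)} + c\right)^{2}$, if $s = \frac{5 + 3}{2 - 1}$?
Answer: $49$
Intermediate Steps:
$s = 8$ ($s = \frac{8}{1} = 8 \cdot 1 = 8$)
$r{\left(E \right)} = 8 + E$ ($r{\left(E \right)} = E + 8 = 8 + E$)
$c = -1$ ($c = \frac{1}{3} \left(-3\right) = -1$)
$\left(r{\left(0 \right)} + c\right)^{2} = \left(\left(8 + 0\right) - 1\right)^{2} = \left(8 - 1\right)^{2} = 7^{2} = 49$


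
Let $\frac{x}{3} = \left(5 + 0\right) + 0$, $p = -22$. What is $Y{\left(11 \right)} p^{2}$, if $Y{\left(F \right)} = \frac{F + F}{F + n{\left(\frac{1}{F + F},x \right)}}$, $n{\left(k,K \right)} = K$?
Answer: $\frac{5324}{13} \approx 409.54$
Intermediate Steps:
$x = 15$ ($x = 3 \left(\left(5 + 0\right) + 0\right) = 3 \left(5 + 0\right) = 3 \cdot 5 = 15$)
$Y{\left(F \right)} = \frac{2 F}{15 + F}$ ($Y{\left(F \right)} = \frac{F + F}{F + 15} = \frac{2 F}{15 + F}$)
$Y{\left(11 \right)} p^{2} = 2 \cdot 11 \frac{1}{15 + 11} \left(-22\right)^{2} = 2 \cdot 11 \cdot \frac{1}{26} \cdot 484 = \frac{11}{13} \cdot 484 = \frac{5324}{13}$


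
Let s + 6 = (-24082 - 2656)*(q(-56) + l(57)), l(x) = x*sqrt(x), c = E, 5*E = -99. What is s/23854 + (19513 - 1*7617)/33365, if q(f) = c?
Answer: 1794741172/79588871 - 762033*sqrt(57)/11927 ≈ -459.82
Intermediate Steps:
E = -99/5 (E = (1/5)*(-99) = -99/5 ≈ -19.800)
c = -99/5 ≈ -19.800
q(f) = -99/5
l(x) = x**(3/2)
s = 2647032/5 - 1524066*sqrt(57) (s = -6 + (-24082 - 2656)*(-99/5 + 57**(3/2)) = -6 - 26738*(-99/5 + 57*sqrt(57)) = -6 + (2647062/5 - 1524066*sqrt(57)) = 2647032/5 - 1524066*sqrt(57) ≈ -1.0977e+7)
s/23854 + (19513 - 1*7617)/33365 = (2647032/5 - 1524066*sqrt(57))/23854 + (19513 - 1*7617)/33365 = (2647032/5 - 1524066*sqrt(57))*(1/23854) + (19513 - 7617)*(1/33365) = (1323516/59635 - 762033*sqrt(57)/11927) + 11896*(1/33365) = (1323516/59635 - 762033*sqrt(57)/11927) + 11896/33365 = 1794741172/79588871 - 762033*sqrt(57)/11927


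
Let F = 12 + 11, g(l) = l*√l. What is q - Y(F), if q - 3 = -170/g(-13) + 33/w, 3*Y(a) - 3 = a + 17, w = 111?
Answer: -1225/111 - 170*I*√13/169 ≈ -11.036 - 3.6269*I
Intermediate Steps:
g(l) = l^(3/2)
F = 23
Y(a) = 20/3 + a/3 (Y(a) = 1 + (a + 17)/3 = 1 + (17 + a)/3 = 1 + (17/3 + a/3) = 20/3 + a/3)
q = 122/37 - 170*I*√13/169 (q = 3 + (-170*I*√13/169 + 33/111) = 3 + (-170*I*√13/169 + 33*(1/111)) = 3 + (-170*I*√13/169 + 11/37) = 3 + (11/37 - 170*I*√13/169) = 122/37 - 170*I*√13/169 ≈ 3.2973 - 3.6269*I)
q - Y(F) = (122/37 - 170*I*√13/169) - (20/3 + (⅓)*23) = (122/37 - 170*I*√13/169) - (20/3 + 23/3) = (122/37 - 170*I*√13/169) - 1*43/3 = (122/37 - 170*I*√13/169) - 43/3 = -1225/111 - 170*I*√13/169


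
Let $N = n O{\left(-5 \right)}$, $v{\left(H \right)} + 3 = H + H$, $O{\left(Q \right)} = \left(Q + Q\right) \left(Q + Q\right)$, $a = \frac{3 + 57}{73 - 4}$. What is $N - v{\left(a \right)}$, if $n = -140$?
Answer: $- \frac{321971}{23} \approx -13999.0$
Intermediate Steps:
$a = \frac{20}{23}$ ($a = \frac{60}{69} = 60 \cdot \frac{1}{69} = \frac{20}{23} \approx 0.86957$)
$O{\left(Q \right)} = 4 Q^{2}$ ($O{\left(Q \right)} = 2 Q 2 Q = 4 Q^{2}$)
$v{\left(H \right)} = -3 + 2 H$ ($v{\left(H \right)} = -3 + \left(H + H\right) = -3 + 2 H$)
$N = -14000$ ($N = - 140 \cdot 4 \left(-5\right)^{2} = - 140 \cdot 4 \cdot 25 = \left(-140\right) 100 = -14000$)
$N - v{\left(a \right)} = -14000 - \left(-3 + 2 \cdot \frac{20}{23}\right) = -14000 - \left(-3 + \frac{40}{23}\right) = -14000 - - \frac{29}{23} = -14000 + \frac{29}{23} = - \frac{321971}{23}$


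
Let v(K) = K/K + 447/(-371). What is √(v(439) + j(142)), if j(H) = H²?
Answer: 8*√43365077/371 ≈ 142.00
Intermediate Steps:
v(K) = -76/371 (v(K) = 1 + 447*(-1/371) = 1 - 447/371 = -76/371)
√(v(439) + j(142)) = √(-76/371 + 142²) = √(-76/371 + 20164) = √(7480768/371) = 8*√43365077/371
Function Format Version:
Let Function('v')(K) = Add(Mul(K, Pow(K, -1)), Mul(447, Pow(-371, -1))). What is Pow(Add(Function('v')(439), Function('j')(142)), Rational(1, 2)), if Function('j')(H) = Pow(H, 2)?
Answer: Mul(Rational(8, 371), Pow(43365077, Rational(1, 2))) ≈ 142.00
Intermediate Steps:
Function('v')(K) = Rational(-76, 371) (Function('v')(K) = Add(1, Mul(447, Rational(-1, 371))) = Add(1, Rational(-447, 371)) = Rational(-76, 371))
Pow(Add(Function('v')(439), Function('j')(142)), Rational(1, 2)) = Pow(Add(Rational(-76, 371), Pow(142, 2)), Rational(1, 2)) = Pow(Add(Rational(-76, 371), 20164), Rational(1, 2)) = Pow(Rational(7480768, 371), Rational(1, 2)) = Mul(Rational(8, 371), Pow(43365077, Rational(1, 2)))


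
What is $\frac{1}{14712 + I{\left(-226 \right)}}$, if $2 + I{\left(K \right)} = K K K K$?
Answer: $\frac{1}{2608772486} \approx 3.8332 \cdot 10^{-10}$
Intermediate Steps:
$I{\left(K \right)} = -2 + K^{4}$ ($I{\left(K \right)} = -2 + K K K K = -2 + K^{2} K^{2} = -2 + K^{4}$)
$\frac{1}{14712 + I{\left(-226 \right)}} = \frac{1}{14712 - \left(2 - \left(-226\right)^{4}\right)} = \frac{1}{14712 + \left(-2 + 2608757776\right)} = \frac{1}{14712 + 2608757774} = \frac{1}{2608772486}$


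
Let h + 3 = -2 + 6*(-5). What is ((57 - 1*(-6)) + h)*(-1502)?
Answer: -42056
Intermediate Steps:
h = -35 (h = -3 + (-2 + 6*(-5)) = -3 + (-2 - 30) = -3 - 32 = -35)
((57 - 1*(-6)) + h)*(-1502) = ((57 - 1*(-6)) - 35)*(-1502) = ((57 + 6) - 35)*(-1502) = (63 - 35)*(-1502) = 28*(-1502) = -42056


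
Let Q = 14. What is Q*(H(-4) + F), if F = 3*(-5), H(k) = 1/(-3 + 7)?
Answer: -413/2 ≈ -206.50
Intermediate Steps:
H(k) = 1/4
F = -15
Q*(H(-4) + F) = 14*(1/4 - 15) = 14*(-59/4) = -413/2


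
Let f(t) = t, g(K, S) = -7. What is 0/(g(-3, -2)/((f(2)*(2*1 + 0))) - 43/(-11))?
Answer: 0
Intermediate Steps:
0/(g(-3, -2)/((f(2)*(2*1 + 0))) - 43/(-11)) = 0/(-7*1/(2*(2*1 + 0)) - 43/(-11)) = 0/(-7*1/(2*(2 + 0)) - 43*(-1/11)) = 0/(-7/(2*2) + 43/11) = 0/(-7/4 + 43/11) = 0/(95/44) = (44/95)*0 = 0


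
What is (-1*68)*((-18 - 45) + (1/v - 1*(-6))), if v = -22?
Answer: 42670/11 ≈ 3879.1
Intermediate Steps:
(-1*68)*((-18 - 45) + (1/v - 1*(-6))) = (-1*68)*((-18 - 45) + (1/(-22) - 1*(-6))) = -68*(-63 + (-1/22 + 6)) = -68*(-63 + 131/22) = -68*(-1255/22) = 42670/11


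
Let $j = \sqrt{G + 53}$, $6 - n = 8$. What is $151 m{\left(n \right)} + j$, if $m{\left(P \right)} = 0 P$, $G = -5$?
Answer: $4 \sqrt{3} \approx 6.9282$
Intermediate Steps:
$n = -2$ ($n = 6 - 8 = -2$)
$j = 4 \sqrt{3}$ ($j = \sqrt{-5 + 53} = \sqrt{48} = 4 \sqrt{3} \approx 6.9282$)
$m{\left(P \right)} = 0$
$151 m{\left(n \right)} + j = 151 \cdot 0 + 4 \sqrt{3} = 0 + 4 \sqrt{3} = 4 \sqrt{3}$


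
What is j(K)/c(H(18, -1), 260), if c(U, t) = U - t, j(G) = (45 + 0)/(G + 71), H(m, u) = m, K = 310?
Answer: -15/30734 ≈ -0.00048806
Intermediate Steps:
j(G) = 45/(71 + G)
j(K)/c(H(18, -1), 260) = (45/(71 + 310))/(18 - 1*260) = (45/381)/(18 - 260) = (45*(1/381))/(-242) = (15/127)*(-1/242) = -15/30734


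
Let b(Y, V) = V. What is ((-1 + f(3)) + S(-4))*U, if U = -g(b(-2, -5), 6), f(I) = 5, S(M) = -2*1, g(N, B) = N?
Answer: 10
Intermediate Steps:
S(M) = -2
U = 5 (U = -1*(-5) = 5)
((-1 + f(3)) + S(-4))*U = ((-1 + 5) - 2)*5 = (4 - 2)*5 = 2*5 = 10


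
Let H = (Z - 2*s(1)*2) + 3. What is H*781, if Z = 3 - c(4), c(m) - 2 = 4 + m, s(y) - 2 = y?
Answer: -12496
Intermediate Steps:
s(y) = 2 + y
c(m) = 6 + m (c(m) = 2 + (4 + m) = 6 + m)
Z = -7 (Z = 3 - (6 + 4) = 3 - 1*10 = 3 - 10 = -7)
H = -16 (H = (-7 - 2*(2 + 1)*2) + 3 = (-7 - 2*3*2) + 3 = (-7 - 6*2) + 3 = (-7 - 12) + 3 = -19 + 3 = -16)
H*781 = -16*781 = -12496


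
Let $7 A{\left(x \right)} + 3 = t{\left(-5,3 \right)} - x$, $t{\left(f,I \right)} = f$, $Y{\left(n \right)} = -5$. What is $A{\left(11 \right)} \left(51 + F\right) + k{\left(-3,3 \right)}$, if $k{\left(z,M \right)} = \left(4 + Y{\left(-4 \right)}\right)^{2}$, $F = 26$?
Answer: $-208$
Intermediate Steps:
$A{\left(x \right)} = - \frac{8}{7} - \frac{x}{7}$ ($A{\left(x \right)} = - \frac{3}{7} + \frac{-5 - x}{7} = - \frac{3}{7} - \left(\frac{5}{7} + \frac{x}{7}\right) = - \frac{8}{7} - \frac{x}{7}$)
$k{\left(z,M \right)} = 1$ ($k{\left(z,M \right)} = \left(4 - 5\right)^{2} = \left(-1\right)^{2} = 1$)
$A{\left(11 \right)} \left(51 + F\right) + k{\left(-3,3 \right)} = \left(- \frac{8}{7} - \frac{11}{7}\right) \left(51 + 26\right) + 1 = \left(- \frac{8}{7} - \frac{11}{7}\right) 77 + 1 = \left(- \frac{19}{7}\right) 77 + 1 = -209 + 1 = -208$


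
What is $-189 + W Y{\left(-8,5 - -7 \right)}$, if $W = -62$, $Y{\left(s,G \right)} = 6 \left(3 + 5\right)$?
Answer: $-3165$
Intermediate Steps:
$Y{\left(s,G \right)} = 48$ ($Y{\left(s,G \right)} = 6 \cdot 8 = 48$)
$-189 + W Y{\left(-8,5 - -7 \right)} = -189 - 2976 = -3165$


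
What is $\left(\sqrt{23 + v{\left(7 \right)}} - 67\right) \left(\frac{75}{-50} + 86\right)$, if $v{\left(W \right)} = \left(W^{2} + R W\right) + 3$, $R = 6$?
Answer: $- \frac{11323}{2} + \frac{507 \sqrt{13}}{2} \approx -4747.5$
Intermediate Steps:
$v{\left(W \right)} = 3 + W^{2} + 6 W$ ($v{\left(W \right)} = \left(W^{2} + 6 W\right) + 3 = 3 + W^{2} + 6 W$)
$\left(\sqrt{23 + v{\left(7 \right)}} - 67\right) \left(\frac{75}{-50} + 86\right) = \left(\sqrt{23 + \left(3 + 7^{2} + 6 \cdot 7\right)} - 67\right) \left(\frac{75}{-50} + 86\right) = \left(\sqrt{23 + \left(3 + 49 + 42\right)} - 67\right) \left(75 \left(- \frac{1}{50}\right) + 86\right) = \left(\sqrt{23 + 94} - 67\right) \left(- \frac{3}{2} + 86\right) = \left(\sqrt{117} - 67\right) \frac{169}{2} = \left(3 \sqrt{13} - 67\right) \frac{169}{2} = \left(-67 + 3 \sqrt{13}\right) \frac{169}{2} = - \frac{11323}{2} + \frac{507 \sqrt{13}}{2}$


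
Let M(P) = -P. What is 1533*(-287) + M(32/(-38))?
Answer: -8359433/19 ≈ -4.3997e+5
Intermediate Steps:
1533*(-287) + M(32/(-38)) = 1533*(-287) - 32/(-38) = -439971 - 32*(-1)/38 = -439971 - 1*(-16/19) = -439971 + 16/19 = -8359433/19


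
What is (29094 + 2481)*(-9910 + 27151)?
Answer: 544384575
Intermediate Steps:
(29094 + 2481)*(-9910 + 27151) = 31575*17241 = 544384575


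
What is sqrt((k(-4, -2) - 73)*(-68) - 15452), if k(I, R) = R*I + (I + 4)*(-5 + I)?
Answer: 2*I*sqrt(2758) ≈ 105.03*I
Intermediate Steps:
k(I, R) = I*R + (-5 + I)*(4 + I) (k(I, R) = I*R + (4 + I)*(-5 + I) = I*R + (-5 + I)*(4 + I))
sqrt((k(-4, -2) - 73)*(-68) - 15452) = sqrt(((-20 + (-4)**2 - 1*(-4) - 4*(-2)) - 73)*(-68) - 15452) = sqrt(((-20 + 16 + 4 + 8) - 73)*(-68) - 15452) = sqrt((8 - 73)*(-68) - 15452) = sqrt(-65*(-68) - 15452) = sqrt(4420 - 15452) = sqrt(-11032) = 2*I*sqrt(2758)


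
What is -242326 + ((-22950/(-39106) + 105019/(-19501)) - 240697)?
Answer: -184179974231751/381303053 ≈ -4.8303e+5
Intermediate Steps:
-242326 + ((-22950/(-39106) + 105019/(-19501)) - 240697) = -242326 + ((-22950*(-1/39106) + 105019*(-1/19501)) - 240697) = -242326 + ((11475/19553 - 105019/19501) - 240697) = -242326 + (-1829662532/381303053 - 240697) = -242326 - 91780330610473/381303053 = -184179974231751/381303053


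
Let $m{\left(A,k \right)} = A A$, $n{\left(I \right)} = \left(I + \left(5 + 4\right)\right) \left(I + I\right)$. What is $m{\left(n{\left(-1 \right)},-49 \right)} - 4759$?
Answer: $-4503$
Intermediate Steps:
$n{\left(I \right)} = 2 I \left(9 + I\right)$ ($n{\left(I \right)} = \left(I + 9\right) 2 I = \left(9 + I\right) 2 I = 2 I \left(9 + I\right)$)
$m{\left(A,k \right)} = A^{2}$
$m{\left(n{\left(-1 \right)},-49 \right)} - 4759 = \left(2 \left(-1\right) \left(9 - 1\right)\right)^{2} - 4759 = \left(2 \left(-1\right) 8\right)^{2} - 4759 = \left(-16\right)^{2} - 4759 = 256 - 4759 = -4503$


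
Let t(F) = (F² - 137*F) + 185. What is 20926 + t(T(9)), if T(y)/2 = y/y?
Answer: 20841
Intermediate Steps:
T(y) = 2 (T(y) = 2*(y/y) = 2*1 = 2)
t(F) = 185 + F² - 137*F
20926 + t(T(9)) = 20926 + (185 + 2² - 137*2) = 20926 + (185 + 4 - 274) = 20926 - 85 = 20841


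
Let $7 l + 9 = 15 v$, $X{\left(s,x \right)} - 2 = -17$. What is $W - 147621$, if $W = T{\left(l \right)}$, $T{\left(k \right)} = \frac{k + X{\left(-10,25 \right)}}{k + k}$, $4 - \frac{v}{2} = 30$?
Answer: $- \frac{38824174}{263} \approx -1.4762 \cdot 10^{5}$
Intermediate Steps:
$v = -52$ ($v = 8 - 60 = -52$)
$X{\left(s,x \right)} = -15$ ($X{\left(s,x \right)} = 2 - 17 = -15$)
$l = - \frac{789}{7}$ ($l = - \frac{9}{7} + \frac{15 \left(-52\right)}{7} = - \frac{9}{7} + \frac{1}{7} \left(-780\right) = - \frac{9}{7} - \frac{780}{7} = - \frac{789}{7} \approx -112.71$)
$T{\left(k \right)} = \frac{-15 + k}{2 k}$ ($T{\left(k \right)} = \frac{k - 15}{k + k} = \frac{-15 + k}{2 k}$)
$W = \frac{149}{263}$ ($W = \frac{-15 - \frac{789}{7}}{2 \left(- \frac{789}{7}\right)} = \frac{1}{2} \left(- \frac{7}{789}\right) \left(- \frac{894}{7}\right) = \frac{149}{263} \approx 0.56654$)
$W - 147621 = \frac{149}{263} - 147621 = - \frac{38824174}{263}$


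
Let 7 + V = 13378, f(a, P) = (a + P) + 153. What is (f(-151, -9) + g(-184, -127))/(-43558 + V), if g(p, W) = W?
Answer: 134/30187 ≈ 0.0044390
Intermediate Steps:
f(a, P) = 153 + P + a (f(a, P) = (P + a) + 153 = 153 + P + a)
V = 13371 (V = -7 + 13378 = 13371)
(f(-151, -9) + g(-184, -127))/(-43558 + V) = ((153 - 9 - 151) - 127)/(-43558 + 13371) = (-7 - 127)/(-30187) = -134*(-1/30187) = 134/30187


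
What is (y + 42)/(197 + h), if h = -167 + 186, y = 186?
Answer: 19/18 ≈ 1.0556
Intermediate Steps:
h = 19
(y + 42)/(197 + h) = (186 + 42)/(197 + 19) = 228/216 = 228*(1/216) = 19/18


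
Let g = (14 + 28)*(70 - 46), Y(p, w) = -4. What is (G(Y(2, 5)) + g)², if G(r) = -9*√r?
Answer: 1015740 - 36288*I ≈ 1.0157e+6 - 36288.0*I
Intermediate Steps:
g = 1008 (g = 42*24 = 1008)
(G(Y(2, 5)) + g)² = (-18*I + 1008)² = (1008 - 18*I)²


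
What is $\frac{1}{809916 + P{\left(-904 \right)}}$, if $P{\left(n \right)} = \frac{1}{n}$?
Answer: $\frac{904}{732164063} \approx 1.2347 \cdot 10^{-6}$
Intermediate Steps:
$\frac{1}{809916 + P{\left(-904 \right)}} = \frac{1}{809916 + \frac{1}{-904}} = \frac{1}{809916 - \frac{1}{904}} = \frac{1}{\frac{732164063}{904}} = \frac{904}{732164063}$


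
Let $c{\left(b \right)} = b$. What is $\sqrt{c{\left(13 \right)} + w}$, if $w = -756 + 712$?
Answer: $i \sqrt{31} \approx 5.5678 i$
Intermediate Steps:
$w = -44$
$\sqrt{c{\left(13 \right)} + w} = \sqrt{13 - 44} = \sqrt{-31} = i \sqrt{31}$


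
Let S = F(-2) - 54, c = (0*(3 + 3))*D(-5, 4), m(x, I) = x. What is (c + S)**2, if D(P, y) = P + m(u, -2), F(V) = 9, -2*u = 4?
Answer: 2025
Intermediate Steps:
u = -2 (u = -1/2*4 = -2)
D(P, y) = -2 + P (D(P, y) = P - 2 = -2 + P)
c = 0 (c = (0*(3 + 3))*(-2 - 5) = (0*6)*(-7) = 0*(-7) = 0)
S = -45 (S = 9 - 54 = -45)
(c + S)**2 = (0 - 45)**2 = (-45)**2 = 2025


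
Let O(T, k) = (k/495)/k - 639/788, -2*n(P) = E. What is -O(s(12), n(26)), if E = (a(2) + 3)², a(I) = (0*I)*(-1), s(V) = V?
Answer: 315517/390060 ≈ 0.80889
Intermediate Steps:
a(I) = 0 (a(I) = 0*(-1) = 0)
E = 9 (E = (0 + 3)² = 3² = 9)
n(P) = -9/2 (n(P) = -½*9 = -9/2)
O(T, k) = -315517/390060 (O(T, k) = (k*(1/495))/k - 639*1/788 = (k/495)/k - 639/788 = 1/495 - 639/788 = -315517/390060)
-O(s(12), n(26)) = -1*(-315517/390060) = 315517/390060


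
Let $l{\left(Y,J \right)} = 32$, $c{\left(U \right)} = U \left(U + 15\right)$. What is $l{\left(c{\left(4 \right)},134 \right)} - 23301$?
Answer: $-23269$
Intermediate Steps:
$c{\left(U \right)} = U \left(15 + U\right)$
$l{\left(c{\left(4 \right)},134 \right)} - 23301 = 32 - 23301 = -23269$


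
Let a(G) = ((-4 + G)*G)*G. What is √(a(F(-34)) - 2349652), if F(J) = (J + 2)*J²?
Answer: 22*I*√104598403069 ≈ 7.1152e+6*I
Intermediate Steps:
F(J) = J²*(2 + J) (F(J) = (2 + J)*J² = J²*(2 + J))
a(G) = G²*(-4 + G) (a(G) = (G*(-4 + G))*G = G²*(-4 + G))
√(a(F(-34)) - 2349652) = √(((-34)²*(2 - 34))²*(-4 + (-34)²*(2 - 34)) - 2349652) = √((1156*(-32))²*(-4 + 1156*(-32)) - 2349652) = √((-36992)²*(-4 - 36992) - 2349652) = √(1368408064*(-36996) - 2349652) = √(-50625624735744 - 2349652) = √(-50625627085396) = 22*I*√104598403069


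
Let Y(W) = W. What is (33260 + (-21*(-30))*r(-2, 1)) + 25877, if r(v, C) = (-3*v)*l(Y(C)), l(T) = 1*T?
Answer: 62917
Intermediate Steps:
l(T) = T
r(v, C) = -3*C*v (r(v, C) = (-3*v)*C = -3*C*v)
(33260 + (-21*(-30))*r(-2, 1)) + 25877 = (33260 + (-21*(-30))*(-3*1*(-2))) + 25877 = (33260 + 630*6) + 25877 = (33260 + 3780) + 25877 = 37040 + 25877 = 62917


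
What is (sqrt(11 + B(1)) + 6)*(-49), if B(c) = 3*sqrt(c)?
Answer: -294 - 49*sqrt(14) ≈ -477.34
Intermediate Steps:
(sqrt(11 + B(1)) + 6)*(-49) = (sqrt(11 + 3*sqrt(1)) + 6)*(-49) = (sqrt(11 + 3*1) + 6)*(-49) = (sqrt(11 + 3) + 6)*(-49) = (sqrt(14) + 6)*(-49) = (6 + sqrt(14))*(-49) = -294 - 49*sqrt(14)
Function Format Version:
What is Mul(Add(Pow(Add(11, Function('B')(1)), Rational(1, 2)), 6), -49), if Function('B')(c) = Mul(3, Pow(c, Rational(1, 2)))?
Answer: Add(-294, Mul(-49, Pow(14, Rational(1, 2)))) ≈ -477.34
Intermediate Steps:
Mul(Add(Pow(Add(11, Function('B')(1)), Rational(1, 2)), 6), -49) = Mul(Add(Pow(Add(11, Mul(3, Pow(1, Rational(1, 2)))), Rational(1, 2)), 6), -49) = Mul(Add(Pow(Add(11, Mul(3, 1)), Rational(1, 2)), 6), -49) = Mul(Add(Pow(Add(11, 3), Rational(1, 2)), 6), -49) = Mul(Add(Pow(14, Rational(1, 2)), 6), -49) = Mul(Add(6, Pow(14, Rational(1, 2))), -49) = Add(-294, Mul(-49, Pow(14, Rational(1, 2))))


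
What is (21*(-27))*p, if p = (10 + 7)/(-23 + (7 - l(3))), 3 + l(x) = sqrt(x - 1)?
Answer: 125307/167 - 9639*sqrt(2)/167 ≈ 668.71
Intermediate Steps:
l(x) = -3 + sqrt(-1 + x) (l(x) = -3 + sqrt(x - 1) = -3 + sqrt(-1 + x))
p = 17/(-13 - sqrt(2)) (p = (10 + 7)/(-23 + (7 - (-3 + sqrt(-1 + 3)))) = 17/(-23 + (7 - (-3 + sqrt(2)))) = 17/(-23 + (7 + (3 - sqrt(2)))) = 17/(-23 + (10 - sqrt(2))) = 17/(-13 - sqrt(2)) ≈ -1.1794)
(21*(-27))*p = (21*(-27))*(-221/167 + 17*sqrt(2)/167) = -567*(-221/167 + 17*sqrt(2)/167) = 125307/167 - 9639*sqrt(2)/167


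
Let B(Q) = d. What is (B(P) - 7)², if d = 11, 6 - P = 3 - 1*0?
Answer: 16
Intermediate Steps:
P = 3 (P = 6 - (3 - 1*0) = 6 - (3 + 0) = 6 - 1*3 = 6 - 3 = 3)
B(Q) = 11
(B(P) - 7)² = (11 - 7)² = 4² = 16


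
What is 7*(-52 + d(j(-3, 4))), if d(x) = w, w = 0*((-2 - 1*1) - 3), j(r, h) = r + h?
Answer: -364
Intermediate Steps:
j(r, h) = h + r
w = 0 (w = 0*((-2 - 1) - 3) = 0*(-3 - 3) = 0*(-6) = 0)
d(x) = 0
7*(-52 + d(j(-3, 4))) = 7*(-52 + 0) = 7*(-52) = -364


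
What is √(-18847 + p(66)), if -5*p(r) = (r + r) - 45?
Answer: I*√471610/5 ≈ 137.35*I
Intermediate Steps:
p(r) = 9 - 2*r/5 (p(r) = -((r + r) - 45)/5 = -(2*r - 45)/5 = -(-45 + 2*r)/5 = 9 - 2*r/5)
√(-18847 + p(66)) = √(-18847 + (9 - ⅖*66)) = √(-18847 + (9 - 132/5)) = √(-18847 - 87/5) = √(-94322/5) = I*√471610/5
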